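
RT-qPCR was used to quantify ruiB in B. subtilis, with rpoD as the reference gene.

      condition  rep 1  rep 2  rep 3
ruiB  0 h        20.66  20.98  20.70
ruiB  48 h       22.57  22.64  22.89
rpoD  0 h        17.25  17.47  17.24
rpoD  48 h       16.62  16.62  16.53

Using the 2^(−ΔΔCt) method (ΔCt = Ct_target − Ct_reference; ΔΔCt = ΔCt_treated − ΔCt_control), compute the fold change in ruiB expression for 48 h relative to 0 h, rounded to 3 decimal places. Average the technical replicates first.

Mean Ct: ruiB 0 h 20.780; ruiB 48 h 22.700; rpoD 0 h 17.320; rpoD 48 h 16.590
ΔCt(0 h) = 20.780 − 17.320 = 3.460
ΔCt(48 h) = 22.700 − 16.590 = 6.110
ΔΔCt = 6.110 − 3.460 = 2.650
Fold change = 2^(−2.650) = 0.1593

0.159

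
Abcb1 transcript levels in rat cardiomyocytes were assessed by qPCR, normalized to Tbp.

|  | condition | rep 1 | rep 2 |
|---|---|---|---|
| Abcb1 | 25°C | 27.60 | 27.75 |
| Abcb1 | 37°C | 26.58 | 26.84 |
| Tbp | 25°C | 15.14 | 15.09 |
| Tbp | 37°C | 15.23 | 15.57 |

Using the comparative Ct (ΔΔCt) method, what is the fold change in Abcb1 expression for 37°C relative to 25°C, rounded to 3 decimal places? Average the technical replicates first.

Mean Ct: Abcb1 25°C 27.675; Abcb1 37°C 26.710; Tbp 25°C 15.115; Tbp 37°C 15.400
ΔCt(25°C) = 27.675 − 15.115 = 12.560
ΔCt(37°C) = 26.710 − 15.400 = 11.310
ΔΔCt = 11.310 − 12.560 = -1.250
Fold change = 2^(−(-1.250)) = 2^1.250 = 2.3784

2.378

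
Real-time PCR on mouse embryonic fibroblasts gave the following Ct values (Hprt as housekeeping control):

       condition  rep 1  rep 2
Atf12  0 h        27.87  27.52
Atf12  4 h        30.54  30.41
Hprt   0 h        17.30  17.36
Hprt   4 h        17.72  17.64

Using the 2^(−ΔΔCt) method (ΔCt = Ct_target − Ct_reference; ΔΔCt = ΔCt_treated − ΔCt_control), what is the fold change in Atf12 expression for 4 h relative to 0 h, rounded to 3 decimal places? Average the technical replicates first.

0.186

Mean Ct: Atf12 0 h 27.695; Atf12 4 h 30.475; Hprt 0 h 17.330; Hprt 4 h 17.680
ΔCt(0 h) = 27.695 − 17.330 = 10.365
ΔCt(4 h) = 30.475 − 17.680 = 12.795
ΔΔCt = 12.795 − 10.365 = 2.430
Fold change = 2^(−2.430) = 0.1856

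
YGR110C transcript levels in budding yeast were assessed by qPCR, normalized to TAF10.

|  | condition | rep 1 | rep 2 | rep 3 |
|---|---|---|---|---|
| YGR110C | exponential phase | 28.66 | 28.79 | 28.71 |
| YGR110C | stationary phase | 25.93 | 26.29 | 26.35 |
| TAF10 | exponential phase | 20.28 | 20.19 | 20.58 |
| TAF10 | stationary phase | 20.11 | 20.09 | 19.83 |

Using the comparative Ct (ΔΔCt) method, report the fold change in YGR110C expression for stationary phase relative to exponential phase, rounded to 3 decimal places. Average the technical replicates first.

4.563

Mean Ct: YGR110C exponential phase 28.720; YGR110C stationary phase 26.190; TAF10 exponential phase 20.350; TAF10 stationary phase 20.010
ΔCt(exponential phase) = 28.720 − 20.350 = 8.370
ΔCt(stationary phase) = 26.190 − 20.010 = 6.180
ΔΔCt = 6.180 − 8.370 = -2.190
Fold change = 2^(−(-2.190)) = 2^2.190 = 4.5631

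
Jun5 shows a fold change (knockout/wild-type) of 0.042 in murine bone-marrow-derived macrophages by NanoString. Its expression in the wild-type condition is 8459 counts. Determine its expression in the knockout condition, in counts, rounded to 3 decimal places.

355.278

knockout expression = 8459 × 0.042 = 355.278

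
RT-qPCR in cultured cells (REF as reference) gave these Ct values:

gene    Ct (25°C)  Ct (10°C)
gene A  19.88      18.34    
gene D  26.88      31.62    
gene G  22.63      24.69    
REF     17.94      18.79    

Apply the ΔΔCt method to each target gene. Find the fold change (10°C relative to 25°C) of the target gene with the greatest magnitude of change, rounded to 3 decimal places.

0.067

gene A: ΔΔCt = (18.34−18.79) − (19.88−17.94) = -0.45 − 1.94 = -2.39; fold change = 2^2.39 = 5.242
gene D: ΔΔCt = (31.62−18.79) − (26.88−17.94) = 12.83 − 8.94 = 3.89; fold change = 2^-3.89 = 0.067
gene G: ΔΔCt = (24.69−18.79) − (22.63−17.94) = 5.90 − 4.69 = 1.21; fold change = 2^-1.21 = 0.432
gene D has the largest |ΔΔCt| = 3.89.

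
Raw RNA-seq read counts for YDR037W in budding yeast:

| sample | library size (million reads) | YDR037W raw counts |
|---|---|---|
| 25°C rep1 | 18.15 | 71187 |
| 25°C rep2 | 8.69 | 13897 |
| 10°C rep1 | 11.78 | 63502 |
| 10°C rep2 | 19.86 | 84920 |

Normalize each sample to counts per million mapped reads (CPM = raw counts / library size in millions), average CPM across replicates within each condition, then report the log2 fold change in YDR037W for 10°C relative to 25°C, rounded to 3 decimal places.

CPM(25°C rep1) = 71187 / 18.15 = 3922.1488
CPM(25°C rep2) = 13897 / 8.69 = 1599.1945
CPM(10°C rep1) = 63502 / 11.78 = 5390.6621
CPM(10°C rep2) = 84920 / 19.86 = 4275.9315
mean CPM(25°C) = 2760.6716; mean CPM(10°C) = 4833.2968
Fold change = 4833.2968 / 2760.6716 = 1.75077
log2(1.75077) = 0.8080

0.808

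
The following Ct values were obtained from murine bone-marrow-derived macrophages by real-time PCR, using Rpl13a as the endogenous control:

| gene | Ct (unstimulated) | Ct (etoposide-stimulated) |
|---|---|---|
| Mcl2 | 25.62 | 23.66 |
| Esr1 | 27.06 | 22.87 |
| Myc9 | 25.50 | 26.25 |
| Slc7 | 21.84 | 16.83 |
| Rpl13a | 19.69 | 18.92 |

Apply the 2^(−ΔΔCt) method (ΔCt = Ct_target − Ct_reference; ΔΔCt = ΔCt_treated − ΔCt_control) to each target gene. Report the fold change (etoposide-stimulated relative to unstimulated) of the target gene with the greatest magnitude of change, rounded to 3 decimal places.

Mcl2: ΔΔCt = (23.66−18.92) − (25.62−19.69) = 4.74 − 5.93 = -1.19; fold change = 2^1.19 = 2.282
Esr1: ΔΔCt = (22.87−18.92) − (27.06−19.69) = 3.95 − 7.37 = -3.42; fold change = 2^3.42 = 10.703
Myc9: ΔΔCt = (26.25−18.92) − (25.50−19.69) = 7.33 − 5.81 = 1.52; fold change = 2^-1.52 = 0.349
Slc7: ΔΔCt = (16.83−18.92) − (21.84−19.69) = -2.09 − 2.15 = -4.24; fold change = 2^4.24 = 18.896
Slc7 has the largest |ΔΔCt| = 4.24.

18.896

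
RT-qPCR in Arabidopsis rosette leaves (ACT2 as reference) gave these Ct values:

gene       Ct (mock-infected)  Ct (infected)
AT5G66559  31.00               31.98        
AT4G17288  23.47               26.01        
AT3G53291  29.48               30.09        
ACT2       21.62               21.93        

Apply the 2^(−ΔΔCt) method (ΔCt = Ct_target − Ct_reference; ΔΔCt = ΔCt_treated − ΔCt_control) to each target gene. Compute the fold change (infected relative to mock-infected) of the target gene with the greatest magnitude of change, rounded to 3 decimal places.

0.213

AT5G66559: ΔΔCt = (31.98−21.93) − (31.00−21.62) = 10.05 − 9.38 = 0.67; fold change = 2^-0.67 = 0.629
AT4G17288: ΔΔCt = (26.01−21.93) − (23.47−21.62) = 4.08 − 1.85 = 2.23; fold change = 2^-2.23 = 0.213
AT3G53291: ΔΔCt = (30.09−21.93) − (29.48−21.62) = 8.16 − 7.86 = 0.30; fold change = 2^-0.30 = 0.812
AT4G17288 has the largest |ΔΔCt| = 2.23.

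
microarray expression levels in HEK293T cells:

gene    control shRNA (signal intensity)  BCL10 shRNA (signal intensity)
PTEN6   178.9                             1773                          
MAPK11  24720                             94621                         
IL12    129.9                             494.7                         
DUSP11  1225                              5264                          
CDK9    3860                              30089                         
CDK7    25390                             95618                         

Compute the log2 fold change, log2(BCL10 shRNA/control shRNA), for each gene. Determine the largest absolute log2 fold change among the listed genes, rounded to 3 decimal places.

log2(1773/178.9) = 3.309  (PTEN6)
log2(94621/24720) = 1.936  (MAPK11)
log2(494.7/129.9) = 1.929  (IL12)
log2(5264/1225) = 2.103  (DUSP11)
log2(30089/3860) = 2.963  (CDK9)
log2(95618/25390) = 1.913  (CDK7)
The largest magnitude belongs to PTEN6.

3.309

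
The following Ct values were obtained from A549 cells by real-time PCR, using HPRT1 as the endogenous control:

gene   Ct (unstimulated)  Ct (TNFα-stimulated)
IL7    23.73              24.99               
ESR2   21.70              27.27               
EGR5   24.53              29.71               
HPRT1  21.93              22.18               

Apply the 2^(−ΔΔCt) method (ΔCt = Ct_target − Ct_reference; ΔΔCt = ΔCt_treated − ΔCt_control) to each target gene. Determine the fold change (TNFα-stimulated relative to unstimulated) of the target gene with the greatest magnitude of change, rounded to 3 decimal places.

0.025

IL7: ΔΔCt = (24.99−22.18) − (23.73−21.93) = 2.81 − 1.80 = 1.01; fold change = 2^-1.01 = 0.497
ESR2: ΔΔCt = (27.27−22.18) − (21.70−21.93) = 5.09 − (-0.23) = 5.32; fold change = 2^-5.32 = 0.025
EGR5: ΔΔCt = (29.71−22.18) − (24.53−21.93) = 7.53 − 2.60 = 4.93; fold change = 2^-4.93 = 0.033
ESR2 has the largest |ΔΔCt| = 5.32.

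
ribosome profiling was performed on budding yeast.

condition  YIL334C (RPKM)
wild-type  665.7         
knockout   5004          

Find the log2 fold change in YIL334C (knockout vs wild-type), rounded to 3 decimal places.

2.910

Fold change = 5004 / 665.7 = 7.5169
log2(7.5169) = 2.9101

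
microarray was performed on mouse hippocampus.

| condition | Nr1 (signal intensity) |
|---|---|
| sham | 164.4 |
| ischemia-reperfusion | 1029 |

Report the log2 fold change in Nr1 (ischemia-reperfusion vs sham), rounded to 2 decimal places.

Fold change = 1029 / 164.4 = 6.2591
log2(6.2591) = 2.646

2.65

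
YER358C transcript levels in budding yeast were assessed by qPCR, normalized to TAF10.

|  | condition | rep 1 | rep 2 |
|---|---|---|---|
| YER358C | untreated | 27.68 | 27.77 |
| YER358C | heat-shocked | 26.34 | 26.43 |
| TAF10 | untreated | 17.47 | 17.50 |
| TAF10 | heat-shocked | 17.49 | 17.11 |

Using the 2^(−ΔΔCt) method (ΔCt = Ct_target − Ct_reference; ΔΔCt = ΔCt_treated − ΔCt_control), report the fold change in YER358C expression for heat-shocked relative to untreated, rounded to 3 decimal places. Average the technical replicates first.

Mean Ct: YER358C untreated 27.725; YER358C heat-shocked 26.385; TAF10 untreated 17.485; TAF10 heat-shocked 17.300
ΔCt(untreated) = 27.725 − 17.485 = 10.240
ΔCt(heat-shocked) = 26.385 − 17.300 = 9.085
ΔΔCt = 9.085 − 10.240 = -1.155
Fold change = 2^(−(-1.155)) = 2^1.155 = 2.2268

2.227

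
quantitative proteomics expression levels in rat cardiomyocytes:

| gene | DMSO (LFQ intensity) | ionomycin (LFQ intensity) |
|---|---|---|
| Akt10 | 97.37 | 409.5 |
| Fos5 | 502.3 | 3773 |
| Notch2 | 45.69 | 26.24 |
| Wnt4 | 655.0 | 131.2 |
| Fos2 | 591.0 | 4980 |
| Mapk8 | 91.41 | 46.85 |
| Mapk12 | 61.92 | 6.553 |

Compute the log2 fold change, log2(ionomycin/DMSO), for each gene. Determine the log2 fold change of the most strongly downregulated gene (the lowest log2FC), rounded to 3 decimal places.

-3.240

log2(409.5/97.37) = 2.072  (Akt10)
log2(3773/502.3) = 2.909  (Fos5)
log2(26.24/45.69) = -0.800  (Notch2)
log2(131.2/655.0) = -2.320  (Wnt4)
log2(4980/591.0) = 3.075  (Fos2)
log2(46.85/91.41) = -0.964  (Mapk8)
log2(6.553/61.92) = -3.240  (Mapk12)
Mapk12 is most strongly downregulated.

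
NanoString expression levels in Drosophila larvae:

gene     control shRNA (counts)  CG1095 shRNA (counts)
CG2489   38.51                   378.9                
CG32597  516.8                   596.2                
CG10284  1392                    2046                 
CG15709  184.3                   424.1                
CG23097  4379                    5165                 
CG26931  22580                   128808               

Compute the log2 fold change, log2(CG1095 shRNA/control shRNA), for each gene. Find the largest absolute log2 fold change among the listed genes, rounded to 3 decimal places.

3.299

log2(378.9/38.51) = 3.299  (CG2489)
log2(596.2/516.8) = 0.206  (CG32597)
log2(2046/1392) = 0.556  (CG10284)
log2(424.1/184.3) = 1.202  (CG15709)
log2(5165/4379) = 0.238  (CG23097)
log2(128808/22580) = 2.512  (CG26931)
The largest magnitude belongs to CG2489.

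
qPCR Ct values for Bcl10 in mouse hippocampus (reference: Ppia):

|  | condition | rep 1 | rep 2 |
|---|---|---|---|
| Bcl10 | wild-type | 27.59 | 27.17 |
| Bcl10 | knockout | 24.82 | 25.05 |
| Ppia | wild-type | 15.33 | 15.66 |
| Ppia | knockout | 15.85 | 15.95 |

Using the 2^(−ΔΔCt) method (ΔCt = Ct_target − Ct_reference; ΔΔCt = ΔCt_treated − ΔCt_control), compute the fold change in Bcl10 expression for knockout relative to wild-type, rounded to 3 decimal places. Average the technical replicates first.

7.210

Mean Ct: Bcl10 wild-type 27.380; Bcl10 knockout 24.935; Ppia wild-type 15.495; Ppia knockout 15.900
ΔCt(wild-type) = 27.380 − 15.495 = 11.885
ΔCt(knockout) = 24.935 − 15.900 = 9.035
ΔΔCt = 9.035 − 11.885 = -2.850
Fold change = 2^(−(-2.850)) = 2^2.850 = 7.2100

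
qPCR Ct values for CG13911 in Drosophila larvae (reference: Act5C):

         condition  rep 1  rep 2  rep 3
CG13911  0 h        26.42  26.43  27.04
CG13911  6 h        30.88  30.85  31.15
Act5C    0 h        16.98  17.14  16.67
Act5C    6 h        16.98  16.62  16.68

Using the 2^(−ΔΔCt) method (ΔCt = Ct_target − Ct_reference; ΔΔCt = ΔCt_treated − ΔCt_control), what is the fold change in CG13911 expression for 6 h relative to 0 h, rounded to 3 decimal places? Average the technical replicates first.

0.044

Mean Ct: CG13911 0 h 26.630; CG13911 6 h 30.960; Act5C 0 h 16.930; Act5C 6 h 16.760
ΔCt(0 h) = 26.630 − 16.930 = 9.700
ΔCt(6 h) = 30.960 − 16.760 = 14.200
ΔΔCt = 14.200 − 9.700 = 4.500
Fold change = 2^(−4.500) = 0.0442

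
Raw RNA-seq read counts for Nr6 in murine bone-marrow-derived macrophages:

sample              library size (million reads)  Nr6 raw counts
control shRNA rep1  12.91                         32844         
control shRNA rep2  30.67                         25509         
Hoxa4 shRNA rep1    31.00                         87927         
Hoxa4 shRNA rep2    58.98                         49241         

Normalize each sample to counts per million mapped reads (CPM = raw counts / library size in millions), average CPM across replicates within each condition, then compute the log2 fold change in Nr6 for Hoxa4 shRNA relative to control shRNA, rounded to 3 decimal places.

0.121

CPM(control shRNA rep1) = 32844 / 12.91 = 2544.0744
CPM(control shRNA rep2) = 25509 / 30.67 = 831.7248
CPM(Hoxa4 shRNA rep1) = 87927 / 31.00 = 2836.3548
CPM(Hoxa4 shRNA rep2) = 49241 / 58.98 = 834.8762
mean CPM(control shRNA) = 1687.8996; mean CPM(Hoxa4 shRNA) = 1835.6155
Fold change = 1835.6155 / 1687.8996 = 1.08751
log2(1.08751) = 0.1210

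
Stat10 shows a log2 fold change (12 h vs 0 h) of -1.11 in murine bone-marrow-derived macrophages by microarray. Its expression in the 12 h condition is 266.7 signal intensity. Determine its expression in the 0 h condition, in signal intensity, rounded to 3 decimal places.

Fold change = 2^(-1.11) = 0.4633
0 h expression = 266.7 / 0.4633 = 575.660

575.660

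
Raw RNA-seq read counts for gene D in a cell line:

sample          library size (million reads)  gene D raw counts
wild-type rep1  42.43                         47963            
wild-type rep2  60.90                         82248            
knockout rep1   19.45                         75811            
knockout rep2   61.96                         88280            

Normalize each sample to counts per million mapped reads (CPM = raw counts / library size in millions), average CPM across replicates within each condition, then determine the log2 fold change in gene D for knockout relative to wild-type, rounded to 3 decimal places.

1.101

CPM(wild-type rep1) = 47963 / 42.43 = 1130.4030
CPM(wild-type rep2) = 82248 / 60.90 = 1350.5419
CPM(knockout rep1) = 75811 / 19.45 = 3897.7378
CPM(knockout rep2) = 88280 / 61.96 = 1424.7902
mean CPM(wild-type) = 1240.4724; mean CPM(knockout) = 2661.2640
Fold change = 2661.2640 / 1240.4724 = 2.14536
log2(2.14536) = 1.1012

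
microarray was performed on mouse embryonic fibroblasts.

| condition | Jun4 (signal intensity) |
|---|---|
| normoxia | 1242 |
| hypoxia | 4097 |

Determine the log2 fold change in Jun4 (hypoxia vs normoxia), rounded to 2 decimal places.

Fold change = 4097 / 1242 = 3.2987
log2(3.2987) = 1.722

1.72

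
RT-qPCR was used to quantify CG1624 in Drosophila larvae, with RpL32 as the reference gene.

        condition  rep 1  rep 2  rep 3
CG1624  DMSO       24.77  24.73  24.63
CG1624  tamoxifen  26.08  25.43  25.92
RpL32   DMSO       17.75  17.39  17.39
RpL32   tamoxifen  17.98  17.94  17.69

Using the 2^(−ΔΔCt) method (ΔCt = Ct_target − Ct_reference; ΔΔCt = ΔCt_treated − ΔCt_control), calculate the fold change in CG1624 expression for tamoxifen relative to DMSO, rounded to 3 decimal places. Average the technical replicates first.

Mean Ct: CG1624 DMSO 24.710; CG1624 tamoxifen 25.810; RpL32 DMSO 17.510; RpL32 tamoxifen 17.870
ΔCt(DMSO) = 24.710 − 17.510 = 7.200
ΔCt(tamoxifen) = 25.810 − 17.870 = 7.940
ΔΔCt = 7.940 − 7.200 = 0.740
Fold change = 2^(−0.740) = 0.5987

0.599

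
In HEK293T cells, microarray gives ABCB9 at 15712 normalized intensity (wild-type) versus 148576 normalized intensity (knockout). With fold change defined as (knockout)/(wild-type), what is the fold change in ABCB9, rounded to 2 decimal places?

Fold change = 148576 / 15712 = 9.456
ABCB9 is upregulated.

9.46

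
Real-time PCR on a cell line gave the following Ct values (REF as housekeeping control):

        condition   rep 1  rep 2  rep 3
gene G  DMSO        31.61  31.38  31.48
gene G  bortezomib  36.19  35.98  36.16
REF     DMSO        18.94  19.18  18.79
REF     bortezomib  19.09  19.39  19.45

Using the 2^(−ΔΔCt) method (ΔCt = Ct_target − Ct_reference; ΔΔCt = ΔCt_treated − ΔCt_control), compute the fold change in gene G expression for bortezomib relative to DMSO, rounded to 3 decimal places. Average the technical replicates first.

Mean Ct: gene G DMSO 31.490; gene G bortezomib 36.110; REF DMSO 18.970; REF bortezomib 19.310
ΔCt(DMSO) = 31.490 − 18.970 = 12.520
ΔCt(bortezomib) = 36.110 − 19.310 = 16.800
ΔΔCt = 16.800 − 12.520 = 4.280
Fold change = 2^(−4.280) = 0.0515

0.051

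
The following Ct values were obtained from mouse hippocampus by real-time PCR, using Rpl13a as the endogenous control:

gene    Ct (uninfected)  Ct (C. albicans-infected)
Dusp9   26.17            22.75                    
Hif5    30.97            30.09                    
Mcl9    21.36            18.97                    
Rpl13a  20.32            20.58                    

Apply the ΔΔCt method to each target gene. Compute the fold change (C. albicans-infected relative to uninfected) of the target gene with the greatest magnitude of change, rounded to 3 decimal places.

Dusp9: ΔΔCt = (22.75−20.58) − (26.17−20.32) = 2.17 − 5.85 = -3.68; fold change = 2^3.68 = 12.817
Hif5: ΔΔCt = (30.09−20.58) − (30.97−20.32) = 9.51 − 10.65 = -1.14; fold change = 2^1.14 = 2.204
Mcl9: ΔΔCt = (18.97−20.58) − (21.36−20.32) = -1.61 − 1.04 = -2.65; fold change = 2^2.65 = 6.277
Dusp9 has the largest |ΔΔCt| = 3.68.

12.817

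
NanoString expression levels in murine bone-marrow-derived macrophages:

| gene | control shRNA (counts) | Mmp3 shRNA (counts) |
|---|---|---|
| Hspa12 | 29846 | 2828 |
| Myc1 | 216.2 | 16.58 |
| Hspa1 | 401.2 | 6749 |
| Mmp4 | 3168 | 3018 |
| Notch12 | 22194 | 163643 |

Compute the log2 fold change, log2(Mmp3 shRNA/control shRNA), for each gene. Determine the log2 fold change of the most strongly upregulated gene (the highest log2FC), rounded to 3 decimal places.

4.072

log2(2828/29846) = -3.400  (Hspa12)
log2(16.58/216.2) = -3.705  (Myc1)
log2(6749/401.2) = 4.072  (Hspa1)
log2(3018/3168) = -0.070  (Mmp4)
log2(163643/22194) = 2.882  (Notch12)
Hspa1 is most strongly upregulated.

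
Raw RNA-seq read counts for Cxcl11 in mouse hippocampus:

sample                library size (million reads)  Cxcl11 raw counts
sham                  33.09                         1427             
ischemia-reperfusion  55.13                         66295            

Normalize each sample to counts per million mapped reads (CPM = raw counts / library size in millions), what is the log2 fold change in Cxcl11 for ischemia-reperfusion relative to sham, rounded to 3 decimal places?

CPM(sham) = 1427 / 33.09 = 43.1248
CPM(ischemia-reperfusion) = 66295 / 55.13 = 1202.5213
Fold change = 1202.5213 / 43.1248 = 27.88467
log2(27.88467) = 4.8014

4.801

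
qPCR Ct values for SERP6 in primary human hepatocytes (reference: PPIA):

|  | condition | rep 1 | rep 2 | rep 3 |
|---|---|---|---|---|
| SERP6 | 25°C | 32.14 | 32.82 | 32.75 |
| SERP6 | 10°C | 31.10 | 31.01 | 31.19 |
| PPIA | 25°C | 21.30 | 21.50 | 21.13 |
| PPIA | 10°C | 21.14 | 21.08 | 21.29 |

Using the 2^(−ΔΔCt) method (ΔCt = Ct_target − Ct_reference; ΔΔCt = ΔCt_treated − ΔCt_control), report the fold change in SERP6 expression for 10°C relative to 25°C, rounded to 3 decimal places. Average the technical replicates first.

2.514

Mean Ct: SERP6 25°C 32.570; SERP6 10°C 31.100; PPIA 25°C 21.310; PPIA 10°C 21.170
ΔCt(25°C) = 32.570 − 21.310 = 11.260
ΔCt(10°C) = 31.100 − 21.170 = 9.930
ΔΔCt = 9.930 − 11.260 = -1.330
Fold change = 2^(−(-1.330)) = 2^1.330 = 2.5140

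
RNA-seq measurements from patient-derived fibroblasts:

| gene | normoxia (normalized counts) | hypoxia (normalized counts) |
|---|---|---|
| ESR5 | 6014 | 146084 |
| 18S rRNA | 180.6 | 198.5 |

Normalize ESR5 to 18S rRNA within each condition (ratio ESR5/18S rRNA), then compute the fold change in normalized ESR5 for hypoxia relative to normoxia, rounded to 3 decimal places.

ESR5/18S rRNA (normoxia) = 6014 / 180.6 = 33.3
ESR5/18S rRNA (hypoxia) = 146084 / 198.5 = 735.94
Fold change = 735.94 / 33.3 = 22.1002

22.100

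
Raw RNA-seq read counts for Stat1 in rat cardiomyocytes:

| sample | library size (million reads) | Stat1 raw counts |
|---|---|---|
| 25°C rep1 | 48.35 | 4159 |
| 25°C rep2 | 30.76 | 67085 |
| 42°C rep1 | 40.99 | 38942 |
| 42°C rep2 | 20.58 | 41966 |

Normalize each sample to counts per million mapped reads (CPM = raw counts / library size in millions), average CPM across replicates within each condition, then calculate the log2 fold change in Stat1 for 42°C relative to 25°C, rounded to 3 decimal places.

0.399

CPM(25°C rep1) = 4159 / 48.35 = 86.0186
CPM(25°C rep2) = 67085 / 30.76 = 2180.9168
CPM(42°C rep1) = 38942 / 40.99 = 950.0366
CPM(42°C rep2) = 41966 / 20.58 = 2039.1642
mean CPM(25°C) = 1133.4677; mean CPM(42°C) = 1494.6004
Fold change = 1494.6004 / 1133.4677 = 1.31861
log2(1.31861) = 0.3990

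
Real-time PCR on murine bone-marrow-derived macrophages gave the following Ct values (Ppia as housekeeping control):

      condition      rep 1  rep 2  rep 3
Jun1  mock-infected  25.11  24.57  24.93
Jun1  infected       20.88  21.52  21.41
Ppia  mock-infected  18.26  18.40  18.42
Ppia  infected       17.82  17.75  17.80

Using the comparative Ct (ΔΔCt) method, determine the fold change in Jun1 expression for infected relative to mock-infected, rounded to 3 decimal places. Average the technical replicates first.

Mean Ct: Jun1 mock-infected 24.870; Jun1 infected 21.270; Ppia mock-infected 18.360; Ppia infected 17.790
ΔCt(mock-infected) = 24.870 − 18.360 = 6.510
ΔCt(infected) = 21.270 − 17.790 = 3.480
ΔΔCt = 3.480 − 6.510 = -3.030
Fold change = 2^(−(-3.030)) = 2^3.030 = 8.1681

8.168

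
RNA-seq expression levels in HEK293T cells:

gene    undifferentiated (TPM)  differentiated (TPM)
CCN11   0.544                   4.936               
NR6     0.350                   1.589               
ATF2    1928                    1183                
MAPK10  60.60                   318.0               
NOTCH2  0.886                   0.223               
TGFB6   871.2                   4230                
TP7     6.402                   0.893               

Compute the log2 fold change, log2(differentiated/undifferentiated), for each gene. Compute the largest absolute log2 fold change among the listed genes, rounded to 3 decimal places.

log2(4.936/0.544) = 3.182  (CCN11)
log2(1.589/0.350) = 2.183  (NR6)
log2(1183/1928) = -0.705  (ATF2)
log2(318.0/60.60) = 2.392  (MAPK10)
log2(0.223/0.886) = -1.990  (NOTCH2)
log2(4230/871.2) = 2.280  (TGFB6)
log2(0.893/6.402) = -2.842  (TP7)
The largest magnitude belongs to CCN11.

3.182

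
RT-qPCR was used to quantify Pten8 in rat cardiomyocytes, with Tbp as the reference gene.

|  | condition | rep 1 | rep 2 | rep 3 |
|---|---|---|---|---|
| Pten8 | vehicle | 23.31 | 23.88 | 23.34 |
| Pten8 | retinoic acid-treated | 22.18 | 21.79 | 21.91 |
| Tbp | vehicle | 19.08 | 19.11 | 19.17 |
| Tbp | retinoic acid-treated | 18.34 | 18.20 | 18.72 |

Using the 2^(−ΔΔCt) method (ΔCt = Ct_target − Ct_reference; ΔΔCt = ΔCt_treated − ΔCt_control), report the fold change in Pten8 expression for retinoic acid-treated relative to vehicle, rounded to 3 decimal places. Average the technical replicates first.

Mean Ct: Pten8 vehicle 23.510; Pten8 retinoic acid-treated 21.960; Tbp vehicle 19.120; Tbp retinoic acid-treated 18.420
ΔCt(vehicle) = 23.510 − 19.120 = 4.390
ΔCt(retinoic acid-treated) = 21.960 − 18.420 = 3.540
ΔΔCt = 3.540 − 4.390 = -0.850
Fold change = 2^(−(-0.850)) = 2^0.850 = 1.8025

1.803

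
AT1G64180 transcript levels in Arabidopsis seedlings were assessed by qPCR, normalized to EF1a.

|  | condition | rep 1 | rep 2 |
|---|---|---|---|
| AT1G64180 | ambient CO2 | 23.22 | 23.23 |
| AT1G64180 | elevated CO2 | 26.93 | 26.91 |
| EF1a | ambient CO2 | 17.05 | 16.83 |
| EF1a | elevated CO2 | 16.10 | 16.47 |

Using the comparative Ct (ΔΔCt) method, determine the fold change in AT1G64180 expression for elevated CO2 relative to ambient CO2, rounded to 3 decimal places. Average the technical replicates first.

0.049

Mean Ct: AT1G64180 ambient CO2 23.225; AT1G64180 elevated CO2 26.920; EF1a ambient CO2 16.940; EF1a elevated CO2 16.285
ΔCt(ambient CO2) = 23.225 − 16.940 = 6.285
ΔCt(elevated CO2) = 26.920 − 16.285 = 10.635
ΔΔCt = 10.635 − 6.285 = 4.350
Fold change = 2^(−4.350) = 0.0490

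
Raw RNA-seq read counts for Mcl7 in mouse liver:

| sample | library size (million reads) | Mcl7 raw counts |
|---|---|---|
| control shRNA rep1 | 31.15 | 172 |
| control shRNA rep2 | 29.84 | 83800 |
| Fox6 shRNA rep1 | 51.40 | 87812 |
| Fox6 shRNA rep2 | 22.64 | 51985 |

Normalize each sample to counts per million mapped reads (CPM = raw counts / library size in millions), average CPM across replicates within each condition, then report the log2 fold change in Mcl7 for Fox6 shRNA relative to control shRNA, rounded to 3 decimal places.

CPM(control shRNA rep1) = 172 / 31.15 = 5.5217
CPM(control shRNA rep2) = 83800 / 29.84 = 2808.3110
CPM(Fox6 shRNA rep1) = 87812 / 51.40 = 1708.4047
CPM(Fox6 shRNA rep2) = 51985 / 22.64 = 2296.1572
mean CPM(control shRNA) = 1406.9163; mean CPM(Fox6 shRNA) = 2002.2810
Fold change = 2002.2810 / 1406.9163 = 1.42317
log2(1.42317) = 0.5091

0.509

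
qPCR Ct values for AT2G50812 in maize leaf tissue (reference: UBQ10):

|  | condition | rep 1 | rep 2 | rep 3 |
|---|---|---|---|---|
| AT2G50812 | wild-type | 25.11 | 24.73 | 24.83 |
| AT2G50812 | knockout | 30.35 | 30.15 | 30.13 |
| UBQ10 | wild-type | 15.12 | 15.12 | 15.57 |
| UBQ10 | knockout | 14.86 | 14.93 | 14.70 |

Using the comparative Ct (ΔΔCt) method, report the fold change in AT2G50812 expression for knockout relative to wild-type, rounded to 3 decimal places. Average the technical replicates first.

0.018

Mean Ct: AT2G50812 wild-type 24.890; AT2G50812 knockout 30.210; UBQ10 wild-type 15.270; UBQ10 knockout 14.830
ΔCt(wild-type) = 24.890 − 15.270 = 9.620
ΔCt(knockout) = 30.210 − 14.830 = 15.380
ΔΔCt = 15.380 − 9.620 = 5.760
Fold change = 2^(−5.760) = 0.0185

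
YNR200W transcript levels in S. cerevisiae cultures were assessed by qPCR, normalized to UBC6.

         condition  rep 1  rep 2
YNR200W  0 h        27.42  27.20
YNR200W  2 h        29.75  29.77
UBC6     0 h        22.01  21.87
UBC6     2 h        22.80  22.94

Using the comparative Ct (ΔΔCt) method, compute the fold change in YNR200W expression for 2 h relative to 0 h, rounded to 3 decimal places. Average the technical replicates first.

Mean Ct: YNR200W 0 h 27.310; YNR200W 2 h 29.760; UBC6 0 h 21.940; UBC6 2 h 22.870
ΔCt(0 h) = 27.310 − 21.940 = 5.370
ΔCt(2 h) = 29.760 − 22.870 = 6.890
ΔΔCt = 6.890 − 5.370 = 1.520
Fold change = 2^(−1.520) = 0.3487

0.349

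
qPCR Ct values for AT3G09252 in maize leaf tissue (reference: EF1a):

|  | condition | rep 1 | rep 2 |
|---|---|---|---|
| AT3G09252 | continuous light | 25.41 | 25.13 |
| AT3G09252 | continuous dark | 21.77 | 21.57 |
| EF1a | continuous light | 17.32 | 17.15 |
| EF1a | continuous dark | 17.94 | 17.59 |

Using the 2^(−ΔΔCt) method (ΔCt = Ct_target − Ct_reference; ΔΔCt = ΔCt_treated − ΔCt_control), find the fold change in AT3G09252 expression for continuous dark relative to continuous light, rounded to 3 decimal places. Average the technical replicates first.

Mean Ct: AT3G09252 continuous light 25.270; AT3G09252 continuous dark 21.670; EF1a continuous light 17.235; EF1a continuous dark 17.765
ΔCt(continuous light) = 25.270 − 17.235 = 8.035
ΔCt(continuous dark) = 21.670 − 17.765 = 3.905
ΔΔCt = 3.905 − 8.035 = -4.130
Fold change = 2^(−(-4.130)) = 2^4.130 = 17.5087

17.509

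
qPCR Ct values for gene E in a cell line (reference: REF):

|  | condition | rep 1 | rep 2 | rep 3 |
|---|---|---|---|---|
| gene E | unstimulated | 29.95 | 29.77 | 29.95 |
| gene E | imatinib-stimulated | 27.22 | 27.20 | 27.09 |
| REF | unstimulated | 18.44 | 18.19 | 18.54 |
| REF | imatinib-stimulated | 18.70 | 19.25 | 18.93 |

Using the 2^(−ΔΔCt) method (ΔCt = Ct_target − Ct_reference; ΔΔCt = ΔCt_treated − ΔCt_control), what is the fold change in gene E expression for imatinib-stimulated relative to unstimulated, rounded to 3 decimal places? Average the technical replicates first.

9.781

Mean Ct: gene E unstimulated 29.890; gene E imatinib-stimulated 27.170; REF unstimulated 18.390; REF imatinib-stimulated 18.960
ΔCt(unstimulated) = 29.890 − 18.390 = 11.500
ΔCt(imatinib-stimulated) = 27.170 − 18.960 = 8.210
ΔΔCt = 8.210 − 11.500 = -3.290
Fold change = 2^(−(-3.290)) = 2^3.290 = 9.7811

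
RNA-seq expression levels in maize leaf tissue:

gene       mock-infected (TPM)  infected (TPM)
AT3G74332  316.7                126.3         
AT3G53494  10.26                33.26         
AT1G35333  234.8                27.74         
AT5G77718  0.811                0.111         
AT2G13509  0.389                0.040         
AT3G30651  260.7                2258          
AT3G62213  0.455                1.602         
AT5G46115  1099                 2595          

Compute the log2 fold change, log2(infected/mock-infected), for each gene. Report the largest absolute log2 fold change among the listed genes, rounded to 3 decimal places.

3.282

log2(126.3/316.7) = -1.326  (AT3G74332)
log2(33.26/10.26) = 1.697  (AT3G53494)
log2(27.74/234.8) = -3.081  (AT1G35333)
log2(0.111/0.811) = -2.869  (AT5G77718)
log2(0.040/0.389) = -3.282  (AT2G13509)
log2(2258/260.7) = 3.115  (AT3G30651)
log2(1.602/0.455) = 1.816  (AT3G62213)
log2(2595/1099) = 1.240  (AT5G46115)
The largest magnitude belongs to AT2G13509.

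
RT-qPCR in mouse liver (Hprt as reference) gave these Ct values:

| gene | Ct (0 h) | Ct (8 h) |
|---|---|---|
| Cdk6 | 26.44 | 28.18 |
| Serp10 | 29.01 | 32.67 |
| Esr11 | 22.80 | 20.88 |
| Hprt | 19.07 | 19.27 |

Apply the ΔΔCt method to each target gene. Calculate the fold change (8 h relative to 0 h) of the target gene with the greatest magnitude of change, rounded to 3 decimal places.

Cdk6: ΔΔCt = (28.18−19.27) − (26.44−19.07) = 8.91 − 7.37 = 1.54; fold change = 2^-1.54 = 0.344
Serp10: ΔΔCt = (32.67−19.27) − (29.01−19.07) = 13.40 − 9.94 = 3.46; fold change = 2^-3.46 = 0.091
Esr11: ΔΔCt = (20.88−19.27) − (22.80−19.07) = 1.61 − 3.73 = -2.12; fold change = 2^2.12 = 4.347
Serp10 has the largest |ΔΔCt| = 3.46.

0.091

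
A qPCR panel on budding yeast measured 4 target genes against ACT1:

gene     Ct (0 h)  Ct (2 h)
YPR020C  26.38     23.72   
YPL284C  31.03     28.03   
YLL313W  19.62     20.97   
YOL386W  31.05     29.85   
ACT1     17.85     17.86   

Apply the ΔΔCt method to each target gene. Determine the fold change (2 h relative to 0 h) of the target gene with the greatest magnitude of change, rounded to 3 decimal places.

YPR020C: ΔΔCt = (23.72−17.86) − (26.38−17.85) = 5.86 − 8.53 = -2.67; fold change = 2^2.67 = 6.364
YPL284C: ΔΔCt = (28.03−17.86) − (31.03−17.85) = 10.17 − 13.18 = -3.01; fold change = 2^3.01 = 8.056
YLL313W: ΔΔCt = (20.97−17.86) − (19.62−17.85) = 3.11 − 1.77 = 1.34; fold change = 2^-1.34 = 0.395
YOL386W: ΔΔCt = (29.85−17.86) − (31.05−17.85) = 11.99 − 13.20 = -1.21; fold change = 2^1.21 = 2.313
YPL284C has the largest |ΔΔCt| = 3.01.

8.056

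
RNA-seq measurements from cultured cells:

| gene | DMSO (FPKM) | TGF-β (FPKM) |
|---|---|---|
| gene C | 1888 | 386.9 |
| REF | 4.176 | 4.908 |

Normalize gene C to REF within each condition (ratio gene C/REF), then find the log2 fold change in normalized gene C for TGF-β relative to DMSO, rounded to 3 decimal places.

gene C/REF (DMSO) = 1888 / 4.176 = 452.11
gene C/REF (TGF-β) = 386.9 / 4.908 = 78.83
Fold change = 78.83 / 452.11 = 0.1744
log2(0.1744) = -2.5198

-2.520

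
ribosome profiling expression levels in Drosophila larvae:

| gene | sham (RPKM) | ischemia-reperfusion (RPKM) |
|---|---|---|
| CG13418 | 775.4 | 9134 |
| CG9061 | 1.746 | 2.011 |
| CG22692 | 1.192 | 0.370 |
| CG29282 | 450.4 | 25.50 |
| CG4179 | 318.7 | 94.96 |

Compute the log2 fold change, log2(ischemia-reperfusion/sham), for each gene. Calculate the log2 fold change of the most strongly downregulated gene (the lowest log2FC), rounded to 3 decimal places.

-4.143

log2(9134/775.4) = 3.558  (CG13418)
log2(2.011/1.746) = 0.204  (CG9061)
log2(0.370/1.192) = -1.688  (CG22692)
log2(25.50/450.4) = -4.143  (CG29282)
log2(94.96/318.7) = -1.747  (CG4179)
CG29282 is most strongly downregulated.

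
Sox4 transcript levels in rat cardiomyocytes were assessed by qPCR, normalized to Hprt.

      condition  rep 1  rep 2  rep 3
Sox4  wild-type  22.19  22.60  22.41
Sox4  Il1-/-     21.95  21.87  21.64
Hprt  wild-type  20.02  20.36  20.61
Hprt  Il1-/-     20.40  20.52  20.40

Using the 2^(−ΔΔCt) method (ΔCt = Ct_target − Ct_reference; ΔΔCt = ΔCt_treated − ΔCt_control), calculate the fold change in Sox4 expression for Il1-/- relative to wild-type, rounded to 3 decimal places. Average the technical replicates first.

1.613

Mean Ct: Sox4 wild-type 22.400; Sox4 Il1-/- 21.820; Hprt wild-type 20.330; Hprt Il1-/- 20.440
ΔCt(wild-type) = 22.400 − 20.330 = 2.070
ΔCt(Il1-/-) = 21.820 − 20.440 = 1.380
ΔΔCt = 1.380 − 2.070 = -0.690
Fold change = 2^(−(-0.690)) = 2^0.690 = 1.6133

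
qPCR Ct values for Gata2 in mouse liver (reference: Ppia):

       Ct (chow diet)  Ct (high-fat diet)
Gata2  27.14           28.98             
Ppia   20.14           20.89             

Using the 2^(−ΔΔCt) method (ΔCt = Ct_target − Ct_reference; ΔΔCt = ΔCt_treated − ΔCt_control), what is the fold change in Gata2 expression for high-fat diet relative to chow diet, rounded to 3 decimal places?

0.470

ΔCt(chow diet) = 27.140 − 20.140 = 7.000
ΔCt(high-fat diet) = 28.980 − 20.890 = 8.090
ΔΔCt = 8.090 − 7.000 = 1.090
Fold change = 2^(−1.090) = 0.4698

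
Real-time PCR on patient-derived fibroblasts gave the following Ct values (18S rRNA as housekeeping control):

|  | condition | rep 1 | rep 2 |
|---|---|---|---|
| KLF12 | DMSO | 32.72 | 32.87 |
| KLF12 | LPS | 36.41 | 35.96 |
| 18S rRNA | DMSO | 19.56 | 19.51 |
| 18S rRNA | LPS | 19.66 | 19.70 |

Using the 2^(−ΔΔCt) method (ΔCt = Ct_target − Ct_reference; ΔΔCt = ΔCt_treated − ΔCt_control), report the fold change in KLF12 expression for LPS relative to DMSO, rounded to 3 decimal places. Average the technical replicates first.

0.105

Mean Ct: KLF12 DMSO 32.795; KLF12 LPS 36.185; 18S rRNA DMSO 19.535; 18S rRNA LPS 19.680
ΔCt(DMSO) = 32.795 − 19.535 = 13.260
ΔCt(LPS) = 36.185 − 19.680 = 16.505
ΔΔCt = 16.505 − 13.260 = 3.245
Fold change = 2^(−3.245) = 0.1055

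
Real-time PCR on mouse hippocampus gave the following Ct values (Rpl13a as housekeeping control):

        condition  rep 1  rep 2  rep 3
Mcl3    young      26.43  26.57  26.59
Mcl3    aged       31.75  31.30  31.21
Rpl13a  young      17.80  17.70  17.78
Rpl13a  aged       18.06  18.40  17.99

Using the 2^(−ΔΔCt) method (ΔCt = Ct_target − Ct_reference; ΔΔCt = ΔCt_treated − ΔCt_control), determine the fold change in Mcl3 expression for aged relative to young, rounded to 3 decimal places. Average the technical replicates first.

0.044

Mean Ct: Mcl3 young 26.530; Mcl3 aged 31.420; Rpl13a young 17.760; Rpl13a aged 18.150
ΔCt(young) = 26.530 − 17.760 = 8.770
ΔCt(aged) = 31.420 − 18.150 = 13.270
ΔΔCt = 13.270 − 8.770 = 4.500
Fold change = 2^(−4.500) = 0.0442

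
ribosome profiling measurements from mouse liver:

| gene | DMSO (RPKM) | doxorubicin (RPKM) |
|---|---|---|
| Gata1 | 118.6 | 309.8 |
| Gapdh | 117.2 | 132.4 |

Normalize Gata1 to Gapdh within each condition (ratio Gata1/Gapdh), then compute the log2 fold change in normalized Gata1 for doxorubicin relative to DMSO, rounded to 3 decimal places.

1.209

Gata1/Gapdh (DMSO) = 118.6 / 117.2 = 1.0119
Gata1/Gapdh (doxorubicin) = 309.8 / 132.4 = 2.3399
Fold change = 2.3399 / 1.0119 = 2.3123
log2(2.3123) = 1.2093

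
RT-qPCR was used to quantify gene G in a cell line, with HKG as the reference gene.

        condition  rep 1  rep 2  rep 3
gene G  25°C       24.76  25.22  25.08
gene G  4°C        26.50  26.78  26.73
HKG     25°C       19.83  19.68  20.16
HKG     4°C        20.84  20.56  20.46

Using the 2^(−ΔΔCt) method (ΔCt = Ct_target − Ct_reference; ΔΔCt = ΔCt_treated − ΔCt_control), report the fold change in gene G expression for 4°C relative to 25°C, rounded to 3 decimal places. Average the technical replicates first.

Mean Ct: gene G 25°C 25.020; gene G 4°C 26.670; HKG 25°C 19.890; HKG 4°C 20.620
ΔCt(25°C) = 25.020 − 19.890 = 5.130
ΔCt(4°C) = 26.670 − 20.620 = 6.050
ΔΔCt = 6.050 − 5.130 = 0.920
Fold change = 2^(−0.920) = 0.5285

0.529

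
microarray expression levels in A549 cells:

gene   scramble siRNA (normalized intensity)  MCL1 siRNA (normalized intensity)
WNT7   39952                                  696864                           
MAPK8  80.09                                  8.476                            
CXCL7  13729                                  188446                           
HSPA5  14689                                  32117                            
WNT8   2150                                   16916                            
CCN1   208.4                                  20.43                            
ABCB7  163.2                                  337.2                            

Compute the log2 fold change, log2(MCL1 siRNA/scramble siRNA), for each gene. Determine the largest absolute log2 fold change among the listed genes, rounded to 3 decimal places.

log2(696864/39952) = 4.125  (WNT7)
log2(8.476/80.09) = -3.240  (MAPK8)
log2(188446/13729) = 3.779  (CXCL7)
log2(32117/14689) = 1.129  (HSPA5)
log2(16916/2150) = 2.976  (WNT8)
log2(20.43/208.4) = -3.351  (CCN1)
log2(337.2/163.2) = 1.047  (ABCB7)
The largest magnitude belongs to WNT7.

4.125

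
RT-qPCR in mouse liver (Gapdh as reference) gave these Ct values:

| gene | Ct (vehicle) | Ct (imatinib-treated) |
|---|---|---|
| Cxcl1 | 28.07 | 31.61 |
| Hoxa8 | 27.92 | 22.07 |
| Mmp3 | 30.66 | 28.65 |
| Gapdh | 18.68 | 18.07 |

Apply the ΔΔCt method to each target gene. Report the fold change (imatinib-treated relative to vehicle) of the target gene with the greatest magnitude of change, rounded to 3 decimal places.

Cxcl1: ΔΔCt = (31.61−18.07) − (28.07−18.68) = 13.54 − 9.39 = 4.15; fold change = 2^-4.15 = 0.056
Hoxa8: ΔΔCt = (22.07−18.07) − (27.92−18.68) = 4.00 − 9.24 = -5.24; fold change = 2^5.24 = 37.792
Mmp3: ΔΔCt = (28.65−18.07) − (30.66−18.68) = 10.58 − 11.98 = -1.40; fold change = 2^1.40 = 2.639
Hoxa8 has the largest |ΔΔCt| = 5.24.

37.792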